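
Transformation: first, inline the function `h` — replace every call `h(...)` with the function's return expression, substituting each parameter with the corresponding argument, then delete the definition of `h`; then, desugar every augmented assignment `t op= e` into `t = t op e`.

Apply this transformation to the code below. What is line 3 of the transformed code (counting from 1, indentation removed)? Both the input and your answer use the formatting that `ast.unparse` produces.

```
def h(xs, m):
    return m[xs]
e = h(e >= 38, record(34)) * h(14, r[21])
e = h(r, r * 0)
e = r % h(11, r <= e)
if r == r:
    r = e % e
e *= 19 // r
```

e = r % (r <= e)[11]

Transformed code:
e = record(34)[e >= 38] * r[21][14]
e = (r * 0)[r]
e = r % (r <= e)[11]
if r == r:
    r = e % e
e = e * (19 // r)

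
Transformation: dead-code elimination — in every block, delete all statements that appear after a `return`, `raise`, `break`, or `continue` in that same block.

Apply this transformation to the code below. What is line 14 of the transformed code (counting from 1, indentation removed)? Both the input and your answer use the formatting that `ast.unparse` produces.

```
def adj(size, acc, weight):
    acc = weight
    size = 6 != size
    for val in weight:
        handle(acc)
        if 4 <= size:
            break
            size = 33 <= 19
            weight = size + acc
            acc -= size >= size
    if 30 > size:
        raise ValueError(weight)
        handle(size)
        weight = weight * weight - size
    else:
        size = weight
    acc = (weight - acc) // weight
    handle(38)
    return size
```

return size

Transformed code:
def adj(size, acc, weight):
    acc = weight
    size = 6 != size
    for val in weight:
        handle(acc)
        if 4 <= size:
            break
    if 30 > size:
        raise ValueError(weight)
    else:
        size = weight
    acc = (weight - acc) // weight
    handle(38)
    return size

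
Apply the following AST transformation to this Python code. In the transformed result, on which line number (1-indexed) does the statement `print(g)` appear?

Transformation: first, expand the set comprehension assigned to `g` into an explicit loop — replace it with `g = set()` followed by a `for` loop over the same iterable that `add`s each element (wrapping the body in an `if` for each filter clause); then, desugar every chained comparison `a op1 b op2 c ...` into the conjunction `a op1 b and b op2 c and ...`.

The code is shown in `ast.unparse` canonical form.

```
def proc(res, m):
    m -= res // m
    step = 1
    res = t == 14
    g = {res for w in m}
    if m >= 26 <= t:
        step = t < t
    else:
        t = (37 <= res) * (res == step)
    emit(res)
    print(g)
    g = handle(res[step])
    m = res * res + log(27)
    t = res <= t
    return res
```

Transformed code:
def proc(res, m):
    m -= res // m
    step = 1
    res = t == 14
    g = set()
    for w in m:
        g.add(res)
    if m >= 26 and 26 <= t:
        step = t < t
    else:
        t = (37 <= res) * (res == step)
    emit(res)
    print(g)
    g = handle(res[step])
    m = res * res + log(27)
    t = res <= t
    return res

13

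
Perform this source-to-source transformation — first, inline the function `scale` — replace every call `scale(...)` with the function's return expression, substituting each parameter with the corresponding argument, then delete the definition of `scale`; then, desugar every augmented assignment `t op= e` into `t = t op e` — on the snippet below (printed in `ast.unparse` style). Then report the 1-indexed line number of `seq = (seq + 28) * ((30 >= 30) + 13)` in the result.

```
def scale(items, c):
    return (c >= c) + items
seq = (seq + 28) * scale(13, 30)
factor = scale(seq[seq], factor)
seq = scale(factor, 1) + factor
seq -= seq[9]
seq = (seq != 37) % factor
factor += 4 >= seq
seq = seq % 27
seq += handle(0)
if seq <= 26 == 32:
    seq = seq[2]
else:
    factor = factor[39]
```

Transformed code:
seq = (seq + 28) * ((30 >= 30) + 13)
factor = (factor >= factor) + seq[seq]
seq = (1 >= 1) + factor + factor
seq = seq - seq[9]
seq = (seq != 37) % factor
factor = factor + (4 >= seq)
seq = seq % 27
seq = seq + handle(0)
if seq <= 26 == 32:
    seq = seq[2]
else:
    factor = factor[39]

1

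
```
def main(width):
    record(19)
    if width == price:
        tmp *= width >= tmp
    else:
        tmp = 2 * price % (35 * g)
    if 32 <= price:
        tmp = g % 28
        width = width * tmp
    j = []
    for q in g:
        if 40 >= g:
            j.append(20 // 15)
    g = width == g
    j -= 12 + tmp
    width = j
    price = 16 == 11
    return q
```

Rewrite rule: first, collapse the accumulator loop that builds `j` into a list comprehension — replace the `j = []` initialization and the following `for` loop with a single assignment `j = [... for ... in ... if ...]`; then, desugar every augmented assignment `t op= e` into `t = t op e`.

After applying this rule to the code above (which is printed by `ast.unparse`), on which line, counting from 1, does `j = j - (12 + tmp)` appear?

Transformed code:
def main(width):
    record(19)
    if width == price:
        tmp = tmp * (width >= tmp)
    else:
        tmp = 2 * price % (35 * g)
    if 32 <= price:
        tmp = g % 28
        width = width * tmp
    j = [20 // 15 for q in g if 40 >= g]
    g = width == g
    j = j - (12 + tmp)
    width = j
    price = 16 == 11
    return q

12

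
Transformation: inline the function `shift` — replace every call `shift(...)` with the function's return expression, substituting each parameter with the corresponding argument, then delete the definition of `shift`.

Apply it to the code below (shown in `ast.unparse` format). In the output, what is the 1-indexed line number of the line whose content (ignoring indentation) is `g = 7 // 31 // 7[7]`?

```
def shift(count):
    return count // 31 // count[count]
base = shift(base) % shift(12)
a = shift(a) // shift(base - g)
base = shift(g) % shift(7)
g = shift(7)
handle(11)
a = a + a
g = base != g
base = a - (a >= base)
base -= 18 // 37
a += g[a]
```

Transformed code:
base = base // 31 // base[base] % (12 // 31 // 12[12])
a = a // 31 // a[a] // ((base - g) // 31 // (base - g)[base - g])
base = g // 31 // g[g] % (7 // 31 // 7[7])
g = 7 // 31 // 7[7]
handle(11)
a = a + a
g = base != g
base = a - (a >= base)
base -= 18 // 37
a += g[a]

4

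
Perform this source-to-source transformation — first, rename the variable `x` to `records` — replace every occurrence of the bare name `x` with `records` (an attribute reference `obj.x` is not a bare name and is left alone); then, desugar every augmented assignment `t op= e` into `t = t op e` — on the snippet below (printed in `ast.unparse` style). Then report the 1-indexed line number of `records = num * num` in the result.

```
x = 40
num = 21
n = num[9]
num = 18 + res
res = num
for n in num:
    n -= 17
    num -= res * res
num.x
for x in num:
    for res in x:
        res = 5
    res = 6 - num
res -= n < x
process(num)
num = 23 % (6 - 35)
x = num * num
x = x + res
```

Transformed code:
records = 40
num = 21
n = num[9]
num = 18 + res
res = num
for n in num:
    n = n - 17
    num = num - res * res
num.x
for records in num:
    for res in records:
        res = 5
    res = 6 - num
res = res - (n < records)
process(num)
num = 23 % (6 - 35)
records = num * num
records = records + res

17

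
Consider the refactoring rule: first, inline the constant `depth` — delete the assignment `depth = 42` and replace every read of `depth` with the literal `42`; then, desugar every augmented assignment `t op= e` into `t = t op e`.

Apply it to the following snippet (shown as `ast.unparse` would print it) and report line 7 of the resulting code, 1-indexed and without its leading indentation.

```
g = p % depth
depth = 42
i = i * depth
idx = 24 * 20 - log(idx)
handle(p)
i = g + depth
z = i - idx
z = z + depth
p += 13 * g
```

Transformed code:
g = p % 42
i = i * 42
idx = 24 * 20 - log(idx)
handle(p)
i = g + 42
z = i - idx
z = z + 42
p = p + 13 * g

z = z + 42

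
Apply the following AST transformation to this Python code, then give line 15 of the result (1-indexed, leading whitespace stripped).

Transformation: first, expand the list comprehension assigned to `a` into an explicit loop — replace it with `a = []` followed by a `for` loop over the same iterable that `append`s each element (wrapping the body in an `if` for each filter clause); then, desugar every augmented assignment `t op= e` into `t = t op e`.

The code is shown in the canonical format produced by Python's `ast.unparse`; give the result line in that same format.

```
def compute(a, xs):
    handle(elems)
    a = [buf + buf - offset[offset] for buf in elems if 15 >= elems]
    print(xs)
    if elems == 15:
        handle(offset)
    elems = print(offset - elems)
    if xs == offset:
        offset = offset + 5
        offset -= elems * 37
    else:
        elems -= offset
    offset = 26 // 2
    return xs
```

Transformed code:
def compute(a, xs):
    handle(elems)
    a = []
    for buf in elems:
        if 15 >= elems:
            a.append(buf + buf - offset[offset])
    print(xs)
    if elems == 15:
        handle(offset)
    elems = print(offset - elems)
    if xs == offset:
        offset = offset + 5
        offset = offset - elems * 37
    else:
        elems = elems - offset
    offset = 26 // 2
    return xs

elems = elems - offset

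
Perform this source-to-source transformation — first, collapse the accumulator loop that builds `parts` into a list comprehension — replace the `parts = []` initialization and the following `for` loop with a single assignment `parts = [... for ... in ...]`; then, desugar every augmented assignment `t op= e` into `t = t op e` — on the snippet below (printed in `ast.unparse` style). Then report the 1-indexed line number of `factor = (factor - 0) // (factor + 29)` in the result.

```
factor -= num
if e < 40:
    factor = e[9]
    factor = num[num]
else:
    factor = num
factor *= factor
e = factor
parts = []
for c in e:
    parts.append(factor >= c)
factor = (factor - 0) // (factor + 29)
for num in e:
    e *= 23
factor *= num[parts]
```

Transformed code:
factor = factor - num
if e < 40:
    factor = e[9]
    factor = num[num]
else:
    factor = num
factor = factor * factor
e = factor
parts = [factor >= c for c in e]
factor = (factor - 0) // (factor + 29)
for num in e:
    e = e * 23
factor = factor * num[parts]

10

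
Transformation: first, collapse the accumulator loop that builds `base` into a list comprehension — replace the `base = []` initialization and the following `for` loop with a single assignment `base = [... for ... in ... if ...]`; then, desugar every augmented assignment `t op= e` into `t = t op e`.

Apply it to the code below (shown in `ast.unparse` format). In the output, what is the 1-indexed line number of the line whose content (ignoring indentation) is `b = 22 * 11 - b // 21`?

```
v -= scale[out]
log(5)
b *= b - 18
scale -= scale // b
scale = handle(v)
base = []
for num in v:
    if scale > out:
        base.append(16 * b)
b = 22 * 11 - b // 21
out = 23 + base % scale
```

Transformed code:
v = v - scale[out]
log(5)
b = b * (b - 18)
scale = scale - scale // b
scale = handle(v)
base = [16 * b for num in v if scale > out]
b = 22 * 11 - b // 21
out = 23 + base % scale

7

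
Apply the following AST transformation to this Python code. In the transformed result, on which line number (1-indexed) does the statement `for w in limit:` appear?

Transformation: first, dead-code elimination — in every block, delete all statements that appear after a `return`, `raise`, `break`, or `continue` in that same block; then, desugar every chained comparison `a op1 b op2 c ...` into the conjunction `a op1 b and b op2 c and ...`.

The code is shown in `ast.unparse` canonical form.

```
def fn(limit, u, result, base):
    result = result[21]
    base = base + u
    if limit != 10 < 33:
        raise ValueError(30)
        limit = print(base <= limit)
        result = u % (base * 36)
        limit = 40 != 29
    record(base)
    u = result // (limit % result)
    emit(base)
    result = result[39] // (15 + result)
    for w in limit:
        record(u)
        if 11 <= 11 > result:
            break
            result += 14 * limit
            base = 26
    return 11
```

Transformed code:
def fn(limit, u, result, base):
    result = result[21]
    base = base + u
    if limit != 10 and 10 < 33:
        raise ValueError(30)
    record(base)
    u = result // (limit % result)
    emit(base)
    result = result[39] // (15 + result)
    for w in limit:
        record(u)
        if 11 <= 11 and 11 > result:
            break
    return 11

10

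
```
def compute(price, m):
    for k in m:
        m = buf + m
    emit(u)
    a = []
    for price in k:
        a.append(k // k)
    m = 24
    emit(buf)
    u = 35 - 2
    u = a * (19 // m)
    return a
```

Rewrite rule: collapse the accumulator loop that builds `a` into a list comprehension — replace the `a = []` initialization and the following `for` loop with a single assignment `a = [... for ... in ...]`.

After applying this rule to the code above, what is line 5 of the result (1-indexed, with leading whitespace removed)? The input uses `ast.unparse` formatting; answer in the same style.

a = [k // k for price in k]

Transformed code:
def compute(price, m):
    for k in m:
        m = buf + m
    emit(u)
    a = [k // k for price in k]
    m = 24
    emit(buf)
    u = 35 - 2
    u = a * (19 // m)
    return a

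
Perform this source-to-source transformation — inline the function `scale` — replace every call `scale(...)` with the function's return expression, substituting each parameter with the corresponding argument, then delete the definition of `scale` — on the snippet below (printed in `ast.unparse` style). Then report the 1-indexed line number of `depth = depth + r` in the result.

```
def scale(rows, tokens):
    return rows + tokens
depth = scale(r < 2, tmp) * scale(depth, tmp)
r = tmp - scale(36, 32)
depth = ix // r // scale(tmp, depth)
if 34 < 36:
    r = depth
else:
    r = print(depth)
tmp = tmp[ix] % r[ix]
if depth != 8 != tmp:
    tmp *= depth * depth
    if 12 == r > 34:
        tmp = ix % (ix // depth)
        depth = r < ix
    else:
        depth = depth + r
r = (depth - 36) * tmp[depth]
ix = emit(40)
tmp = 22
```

Transformed code:
depth = ((r < 2) + tmp) * (depth + tmp)
r = tmp - (36 + 32)
depth = ix // r // (tmp + depth)
if 34 < 36:
    r = depth
else:
    r = print(depth)
tmp = tmp[ix] % r[ix]
if depth != 8 != tmp:
    tmp *= depth * depth
    if 12 == r > 34:
        tmp = ix % (ix // depth)
        depth = r < ix
    else:
        depth = depth + r
r = (depth - 36) * tmp[depth]
ix = emit(40)
tmp = 22

15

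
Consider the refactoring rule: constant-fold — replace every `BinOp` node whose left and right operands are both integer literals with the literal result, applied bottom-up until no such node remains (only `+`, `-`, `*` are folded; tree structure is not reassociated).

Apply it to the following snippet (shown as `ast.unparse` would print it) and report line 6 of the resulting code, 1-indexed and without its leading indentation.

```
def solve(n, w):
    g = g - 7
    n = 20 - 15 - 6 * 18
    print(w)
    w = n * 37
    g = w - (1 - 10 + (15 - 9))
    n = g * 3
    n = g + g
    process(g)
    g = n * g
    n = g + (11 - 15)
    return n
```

Transformed code:
def solve(n, w):
    g = g - 7
    n = -103
    print(w)
    w = n * 37
    g = w - -3
    n = g * 3
    n = g + g
    process(g)
    g = n * g
    n = g + -4
    return n

g = w - -3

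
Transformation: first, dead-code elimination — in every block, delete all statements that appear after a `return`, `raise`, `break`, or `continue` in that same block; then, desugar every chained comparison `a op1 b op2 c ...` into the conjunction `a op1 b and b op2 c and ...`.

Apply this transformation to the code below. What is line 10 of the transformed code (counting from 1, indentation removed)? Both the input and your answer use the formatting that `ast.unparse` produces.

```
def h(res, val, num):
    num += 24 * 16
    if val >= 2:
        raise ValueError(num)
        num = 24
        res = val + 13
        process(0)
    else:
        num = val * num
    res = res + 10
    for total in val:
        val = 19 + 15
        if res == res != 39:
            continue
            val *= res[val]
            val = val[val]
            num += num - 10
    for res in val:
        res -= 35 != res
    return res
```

Transformed code:
def h(res, val, num):
    num += 24 * 16
    if val >= 2:
        raise ValueError(num)
    else:
        num = val * num
    res = res + 10
    for total in val:
        val = 19 + 15
        if res == res and res != 39:
            continue
    for res in val:
        res -= 35 != res
    return res

if res == res and res != 39:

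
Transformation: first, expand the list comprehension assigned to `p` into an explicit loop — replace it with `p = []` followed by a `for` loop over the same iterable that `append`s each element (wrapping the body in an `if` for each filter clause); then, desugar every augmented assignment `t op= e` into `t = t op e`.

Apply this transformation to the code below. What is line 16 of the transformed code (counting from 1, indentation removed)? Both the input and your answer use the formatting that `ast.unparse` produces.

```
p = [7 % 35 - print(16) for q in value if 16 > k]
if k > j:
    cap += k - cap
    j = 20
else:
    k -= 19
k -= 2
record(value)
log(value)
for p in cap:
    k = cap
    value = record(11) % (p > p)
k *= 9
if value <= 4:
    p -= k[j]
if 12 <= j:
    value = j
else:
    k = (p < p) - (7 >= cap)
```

Transformed code:
p = []
for q in value:
    if 16 > k:
        p.append(7 % 35 - print(16))
if k > j:
    cap = cap + (k - cap)
    j = 20
else:
    k = k - 19
k = k - 2
record(value)
log(value)
for p in cap:
    k = cap
    value = record(11) % (p > p)
k = k * 9
if value <= 4:
    p = p - k[j]
if 12 <= j:
    value = j
else:
    k = (p < p) - (7 >= cap)

k = k * 9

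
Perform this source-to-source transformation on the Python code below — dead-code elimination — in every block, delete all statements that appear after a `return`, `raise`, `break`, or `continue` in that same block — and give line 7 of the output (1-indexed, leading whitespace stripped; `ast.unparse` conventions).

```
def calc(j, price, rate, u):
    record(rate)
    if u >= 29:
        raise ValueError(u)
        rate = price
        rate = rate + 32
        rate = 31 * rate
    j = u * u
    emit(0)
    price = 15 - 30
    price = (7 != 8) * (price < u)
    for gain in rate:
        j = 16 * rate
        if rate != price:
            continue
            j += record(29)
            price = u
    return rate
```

price = 15 - 30

Transformed code:
def calc(j, price, rate, u):
    record(rate)
    if u >= 29:
        raise ValueError(u)
    j = u * u
    emit(0)
    price = 15 - 30
    price = (7 != 8) * (price < u)
    for gain in rate:
        j = 16 * rate
        if rate != price:
            continue
    return rate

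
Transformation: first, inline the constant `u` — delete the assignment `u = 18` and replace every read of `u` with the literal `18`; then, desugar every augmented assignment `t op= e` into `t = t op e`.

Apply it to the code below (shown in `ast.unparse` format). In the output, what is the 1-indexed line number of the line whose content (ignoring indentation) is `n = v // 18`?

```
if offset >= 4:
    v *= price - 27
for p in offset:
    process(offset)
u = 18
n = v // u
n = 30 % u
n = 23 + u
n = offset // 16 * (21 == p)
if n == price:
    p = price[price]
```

5

Transformed code:
if offset >= 4:
    v = v * (price - 27)
for p in offset:
    process(offset)
n = v // 18
n = 30 % 18
n = 23 + 18
n = offset // 16 * (21 == p)
if n == price:
    p = price[price]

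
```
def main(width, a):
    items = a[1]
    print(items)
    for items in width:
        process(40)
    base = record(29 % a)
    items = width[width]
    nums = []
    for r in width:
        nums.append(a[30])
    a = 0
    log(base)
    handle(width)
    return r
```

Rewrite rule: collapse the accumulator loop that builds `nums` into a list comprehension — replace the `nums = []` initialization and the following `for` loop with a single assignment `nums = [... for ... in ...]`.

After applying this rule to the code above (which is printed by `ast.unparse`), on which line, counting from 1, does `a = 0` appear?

Transformed code:
def main(width, a):
    items = a[1]
    print(items)
    for items in width:
        process(40)
    base = record(29 % a)
    items = width[width]
    nums = [a[30] for r in width]
    a = 0
    log(base)
    handle(width)
    return r

9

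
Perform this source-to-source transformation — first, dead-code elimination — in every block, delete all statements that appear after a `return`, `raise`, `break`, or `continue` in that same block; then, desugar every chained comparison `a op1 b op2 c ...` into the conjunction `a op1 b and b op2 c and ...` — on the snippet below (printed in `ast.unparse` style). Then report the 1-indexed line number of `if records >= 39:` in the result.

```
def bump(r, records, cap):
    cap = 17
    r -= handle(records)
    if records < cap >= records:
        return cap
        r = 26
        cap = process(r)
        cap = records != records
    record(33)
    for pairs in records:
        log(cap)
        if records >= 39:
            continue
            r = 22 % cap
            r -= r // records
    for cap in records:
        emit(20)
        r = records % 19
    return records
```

9

Transformed code:
def bump(r, records, cap):
    cap = 17
    r -= handle(records)
    if records < cap and cap >= records:
        return cap
    record(33)
    for pairs in records:
        log(cap)
        if records >= 39:
            continue
    for cap in records:
        emit(20)
        r = records % 19
    return records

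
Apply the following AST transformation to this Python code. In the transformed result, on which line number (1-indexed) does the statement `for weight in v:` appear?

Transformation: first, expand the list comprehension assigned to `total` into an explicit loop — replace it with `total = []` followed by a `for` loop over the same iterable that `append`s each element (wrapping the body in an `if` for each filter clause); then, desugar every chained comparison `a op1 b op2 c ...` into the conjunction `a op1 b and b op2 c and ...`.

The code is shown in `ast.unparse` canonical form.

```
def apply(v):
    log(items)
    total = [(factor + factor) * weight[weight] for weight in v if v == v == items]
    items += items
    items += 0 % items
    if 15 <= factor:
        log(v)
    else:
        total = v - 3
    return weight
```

4

Transformed code:
def apply(v):
    log(items)
    total = []
    for weight in v:
        if v == v and v == items:
            total.append((factor + factor) * weight[weight])
    items += items
    items += 0 % items
    if 15 <= factor:
        log(v)
    else:
        total = v - 3
    return weight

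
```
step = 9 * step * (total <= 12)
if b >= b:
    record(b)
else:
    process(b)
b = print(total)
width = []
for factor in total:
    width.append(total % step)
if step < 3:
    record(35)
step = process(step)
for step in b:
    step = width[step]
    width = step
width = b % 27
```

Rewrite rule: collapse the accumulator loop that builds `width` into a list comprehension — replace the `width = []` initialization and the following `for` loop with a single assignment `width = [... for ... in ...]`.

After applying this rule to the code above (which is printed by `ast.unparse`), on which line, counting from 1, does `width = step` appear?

Transformed code:
step = 9 * step * (total <= 12)
if b >= b:
    record(b)
else:
    process(b)
b = print(total)
width = [total % step for factor in total]
if step < 3:
    record(35)
step = process(step)
for step in b:
    step = width[step]
    width = step
width = b % 27

13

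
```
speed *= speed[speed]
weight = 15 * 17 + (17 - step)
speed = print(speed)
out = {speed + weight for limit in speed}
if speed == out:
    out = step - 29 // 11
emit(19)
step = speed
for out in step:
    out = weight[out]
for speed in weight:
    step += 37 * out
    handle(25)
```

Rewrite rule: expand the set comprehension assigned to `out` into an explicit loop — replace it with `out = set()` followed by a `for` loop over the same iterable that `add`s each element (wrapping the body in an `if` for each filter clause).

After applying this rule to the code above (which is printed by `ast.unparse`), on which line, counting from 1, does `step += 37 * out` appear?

Transformed code:
speed *= speed[speed]
weight = 15 * 17 + (17 - step)
speed = print(speed)
out = set()
for limit in speed:
    out.add(speed + weight)
if speed == out:
    out = step - 29 // 11
emit(19)
step = speed
for out in step:
    out = weight[out]
for speed in weight:
    step += 37 * out
    handle(25)

14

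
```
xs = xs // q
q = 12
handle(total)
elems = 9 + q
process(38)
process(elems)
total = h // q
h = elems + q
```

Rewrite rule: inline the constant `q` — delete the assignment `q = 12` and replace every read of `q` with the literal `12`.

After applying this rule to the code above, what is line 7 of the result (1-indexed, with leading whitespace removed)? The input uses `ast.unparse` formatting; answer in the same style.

h = elems + 12

Transformed code:
xs = xs // 12
handle(total)
elems = 9 + 12
process(38)
process(elems)
total = h // 12
h = elems + 12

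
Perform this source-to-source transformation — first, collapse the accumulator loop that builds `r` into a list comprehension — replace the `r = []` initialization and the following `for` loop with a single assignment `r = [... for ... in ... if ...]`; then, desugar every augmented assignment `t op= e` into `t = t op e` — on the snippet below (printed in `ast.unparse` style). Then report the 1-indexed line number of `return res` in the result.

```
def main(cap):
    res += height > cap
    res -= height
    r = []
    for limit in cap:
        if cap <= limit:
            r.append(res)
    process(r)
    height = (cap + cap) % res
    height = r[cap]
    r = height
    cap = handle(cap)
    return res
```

10

Transformed code:
def main(cap):
    res = res + (height > cap)
    res = res - height
    r = [res for limit in cap if cap <= limit]
    process(r)
    height = (cap + cap) % res
    height = r[cap]
    r = height
    cap = handle(cap)
    return res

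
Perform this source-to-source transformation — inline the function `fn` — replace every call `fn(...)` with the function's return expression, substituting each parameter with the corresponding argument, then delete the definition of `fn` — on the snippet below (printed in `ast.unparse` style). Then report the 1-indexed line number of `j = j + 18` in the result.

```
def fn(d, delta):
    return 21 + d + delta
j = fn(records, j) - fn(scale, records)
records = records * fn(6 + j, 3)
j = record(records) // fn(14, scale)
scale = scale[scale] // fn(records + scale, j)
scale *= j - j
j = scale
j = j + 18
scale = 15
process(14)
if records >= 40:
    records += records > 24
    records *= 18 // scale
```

7

Transformed code:
j = 21 + records + j - (21 + scale + records)
records = records * (21 + (6 + j) + 3)
j = record(records) // (21 + 14 + scale)
scale = scale[scale] // (21 + (records + scale) + j)
scale *= j - j
j = scale
j = j + 18
scale = 15
process(14)
if records >= 40:
    records += records > 24
    records *= 18 // scale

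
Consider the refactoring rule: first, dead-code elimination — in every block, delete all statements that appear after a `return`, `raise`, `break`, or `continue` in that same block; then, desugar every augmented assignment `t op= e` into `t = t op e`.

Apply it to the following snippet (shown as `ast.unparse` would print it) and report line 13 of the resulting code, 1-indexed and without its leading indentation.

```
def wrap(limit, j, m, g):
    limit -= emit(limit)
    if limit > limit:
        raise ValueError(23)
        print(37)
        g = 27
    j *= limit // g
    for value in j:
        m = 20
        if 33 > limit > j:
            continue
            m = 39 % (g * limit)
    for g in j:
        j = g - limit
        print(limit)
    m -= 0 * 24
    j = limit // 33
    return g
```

m = m - 0 * 24

Transformed code:
def wrap(limit, j, m, g):
    limit = limit - emit(limit)
    if limit > limit:
        raise ValueError(23)
    j = j * (limit // g)
    for value in j:
        m = 20
        if 33 > limit > j:
            continue
    for g in j:
        j = g - limit
        print(limit)
    m = m - 0 * 24
    j = limit // 33
    return g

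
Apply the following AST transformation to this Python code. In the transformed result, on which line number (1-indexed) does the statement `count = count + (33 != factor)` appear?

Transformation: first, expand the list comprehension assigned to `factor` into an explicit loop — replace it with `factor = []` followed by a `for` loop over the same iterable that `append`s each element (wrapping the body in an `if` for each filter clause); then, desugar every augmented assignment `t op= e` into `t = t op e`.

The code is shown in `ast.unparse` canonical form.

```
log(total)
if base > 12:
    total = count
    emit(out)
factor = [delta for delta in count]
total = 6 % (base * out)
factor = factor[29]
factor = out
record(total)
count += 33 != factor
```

12

Transformed code:
log(total)
if base > 12:
    total = count
    emit(out)
factor = []
for delta in count:
    factor.append(delta)
total = 6 % (base * out)
factor = factor[29]
factor = out
record(total)
count = count + (33 != factor)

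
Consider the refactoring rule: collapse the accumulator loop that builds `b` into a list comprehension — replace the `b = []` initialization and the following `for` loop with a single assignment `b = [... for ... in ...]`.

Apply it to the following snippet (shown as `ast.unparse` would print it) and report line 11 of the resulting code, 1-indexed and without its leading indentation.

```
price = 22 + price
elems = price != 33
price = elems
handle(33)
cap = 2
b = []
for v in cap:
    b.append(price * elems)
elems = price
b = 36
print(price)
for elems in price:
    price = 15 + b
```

Transformed code:
price = 22 + price
elems = price != 33
price = elems
handle(33)
cap = 2
b = [price * elems for v in cap]
elems = price
b = 36
print(price)
for elems in price:
    price = 15 + b

price = 15 + b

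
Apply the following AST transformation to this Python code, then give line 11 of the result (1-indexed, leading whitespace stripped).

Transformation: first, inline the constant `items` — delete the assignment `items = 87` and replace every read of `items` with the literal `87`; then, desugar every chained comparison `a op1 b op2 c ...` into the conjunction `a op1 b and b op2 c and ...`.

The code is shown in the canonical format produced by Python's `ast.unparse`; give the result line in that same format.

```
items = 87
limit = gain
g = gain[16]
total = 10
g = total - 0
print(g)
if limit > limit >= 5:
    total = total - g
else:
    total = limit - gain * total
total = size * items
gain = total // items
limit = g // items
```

Transformed code:
limit = gain
g = gain[16]
total = 10
g = total - 0
print(g)
if limit > limit and limit >= 5:
    total = total - g
else:
    total = limit - gain * total
total = size * 87
gain = total // 87
limit = g // 87

gain = total // 87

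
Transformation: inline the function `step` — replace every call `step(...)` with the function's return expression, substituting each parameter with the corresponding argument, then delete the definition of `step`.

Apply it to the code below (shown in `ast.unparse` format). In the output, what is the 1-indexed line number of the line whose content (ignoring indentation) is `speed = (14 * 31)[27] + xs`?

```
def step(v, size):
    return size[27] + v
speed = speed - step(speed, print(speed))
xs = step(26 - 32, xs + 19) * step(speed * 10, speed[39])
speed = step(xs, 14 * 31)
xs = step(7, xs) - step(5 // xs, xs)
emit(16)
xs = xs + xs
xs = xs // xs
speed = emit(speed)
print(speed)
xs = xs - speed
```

3

Transformed code:
speed = speed - (print(speed)[27] + speed)
xs = ((xs + 19)[27] + (26 - 32)) * (speed[39][27] + speed * 10)
speed = (14 * 31)[27] + xs
xs = xs[27] + 7 - (xs[27] + 5 // xs)
emit(16)
xs = xs + xs
xs = xs // xs
speed = emit(speed)
print(speed)
xs = xs - speed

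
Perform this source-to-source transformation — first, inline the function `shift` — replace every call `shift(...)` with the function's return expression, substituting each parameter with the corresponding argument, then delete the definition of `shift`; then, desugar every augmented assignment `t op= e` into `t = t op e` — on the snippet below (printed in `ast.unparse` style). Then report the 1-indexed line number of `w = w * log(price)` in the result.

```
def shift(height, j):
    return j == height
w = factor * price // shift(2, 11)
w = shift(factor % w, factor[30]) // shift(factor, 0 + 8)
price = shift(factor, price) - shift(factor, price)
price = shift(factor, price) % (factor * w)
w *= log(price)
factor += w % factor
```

Transformed code:
w = factor * price // (11 == 2)
w = (factor[30] == factor % w) // (0 + 8 == factor)
price = (price == factor) - (price == factor)
price = (price == factor) % (factor * w)
w = w * log(price)
factor = factor + w % factor

5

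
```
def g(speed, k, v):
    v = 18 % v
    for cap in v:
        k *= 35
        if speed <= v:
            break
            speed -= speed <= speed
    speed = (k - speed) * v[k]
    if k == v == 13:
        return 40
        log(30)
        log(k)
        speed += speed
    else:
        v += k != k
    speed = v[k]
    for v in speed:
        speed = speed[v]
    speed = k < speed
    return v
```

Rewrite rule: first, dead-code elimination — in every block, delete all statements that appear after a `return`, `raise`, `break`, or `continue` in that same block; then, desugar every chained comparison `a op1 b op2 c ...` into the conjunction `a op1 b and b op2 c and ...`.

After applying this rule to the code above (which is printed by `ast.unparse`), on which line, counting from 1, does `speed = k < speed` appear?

15

Transformed code:
def g(speed, k, v):
    v = 18 % v
    for cap in v:
        k *= 35
        if speed <= v:
            break
    speed = (k - speed) * v[k]
    if k == v and v == 13:
        return 40
    else:
        v += k != k
    speed = v[k]
    for v in speed:
        speed = speed[v]
    speed = k < speed
    return v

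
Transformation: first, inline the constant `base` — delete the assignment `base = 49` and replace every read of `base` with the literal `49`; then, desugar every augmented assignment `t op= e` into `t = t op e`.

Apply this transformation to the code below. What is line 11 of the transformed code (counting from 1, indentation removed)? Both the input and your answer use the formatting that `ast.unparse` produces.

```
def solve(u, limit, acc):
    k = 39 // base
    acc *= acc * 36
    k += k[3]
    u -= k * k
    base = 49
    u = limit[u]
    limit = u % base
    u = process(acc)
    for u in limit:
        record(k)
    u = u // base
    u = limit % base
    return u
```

u = u // 49

Transformed code:
def solve(u, limit, acc):
    k = 39 // 49
    acc = acc * (acc * 36)
    k = k + k[3]
    u = u - k * k
    u = limit[u]
    limit = u % 49
    u = process(acc)
    for u in limit:
        record(k)
    u = u // 49
    u = limit % 49
    return u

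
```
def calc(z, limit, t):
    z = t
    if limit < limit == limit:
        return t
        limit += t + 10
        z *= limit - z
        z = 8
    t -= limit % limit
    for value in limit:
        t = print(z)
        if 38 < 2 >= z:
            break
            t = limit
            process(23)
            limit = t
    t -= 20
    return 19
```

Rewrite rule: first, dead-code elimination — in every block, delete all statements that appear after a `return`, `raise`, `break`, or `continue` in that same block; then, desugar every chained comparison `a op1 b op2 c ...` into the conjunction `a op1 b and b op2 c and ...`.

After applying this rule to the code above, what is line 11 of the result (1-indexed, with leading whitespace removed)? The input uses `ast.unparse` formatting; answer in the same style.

Transformed code:
def calc(z, limit, t):
    z = t
    if limit < limit and limit == limit:
        return t
    t -= limit % limit
    for value in limit:
        t = print(z)
        if 38 < 2 and 2 >= z:
            break
    t -= 20
    return 19

return 19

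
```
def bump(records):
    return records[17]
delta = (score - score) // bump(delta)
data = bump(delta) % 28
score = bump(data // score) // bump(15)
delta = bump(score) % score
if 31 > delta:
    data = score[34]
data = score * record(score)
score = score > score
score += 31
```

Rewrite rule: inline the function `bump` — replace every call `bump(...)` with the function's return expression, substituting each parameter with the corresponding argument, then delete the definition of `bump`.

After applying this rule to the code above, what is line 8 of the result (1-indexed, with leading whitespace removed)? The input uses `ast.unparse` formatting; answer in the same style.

Transformed code:
delta = (score - score) // delta[17]
data = delta[17] % 28
score = (data // score)[17] // 15[17]
delta = score[17] % score
if 31 > delta:
    data = score[34]
data = score * record(score)
score = score > score
score += 31

score = score > score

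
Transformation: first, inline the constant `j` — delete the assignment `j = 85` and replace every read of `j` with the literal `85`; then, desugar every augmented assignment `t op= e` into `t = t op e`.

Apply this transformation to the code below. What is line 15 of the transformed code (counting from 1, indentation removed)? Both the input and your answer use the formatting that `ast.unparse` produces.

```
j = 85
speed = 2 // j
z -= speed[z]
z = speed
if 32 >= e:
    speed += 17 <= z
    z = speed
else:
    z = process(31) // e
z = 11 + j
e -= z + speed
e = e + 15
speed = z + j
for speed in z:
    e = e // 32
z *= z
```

Transformed code:
speed = 2 // 85
z = z - speed[z]
z = speed
if 32 >= e:
    speed = speed + (17 <= z)
    z = speed
else:
    z = process(31) // e
z = 11 + 85
e = e - (z + speed)
e = e + 15
speed = z + 85
for speed in z:
    e = e // 32
z = z * z

z = z * z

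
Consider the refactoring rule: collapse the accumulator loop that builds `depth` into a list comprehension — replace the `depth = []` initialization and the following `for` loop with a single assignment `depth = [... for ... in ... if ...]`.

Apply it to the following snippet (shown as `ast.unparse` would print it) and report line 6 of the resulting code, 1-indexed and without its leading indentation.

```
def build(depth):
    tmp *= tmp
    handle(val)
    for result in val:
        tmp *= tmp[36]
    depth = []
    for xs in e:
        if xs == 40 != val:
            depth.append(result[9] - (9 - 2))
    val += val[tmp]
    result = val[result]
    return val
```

depth = [result[9] - (9 - 2) for xs in e if xs == 40 != val]

Transformed code:
def build(depth):
    tmp *= tmp
    handle(val)
    for result in val:
        tmp *= tmp[36]
    depth = [result[9] - (9 - 2) for xs in e if xs == 40 != val]
    val += val[tmp]
    result = val[result]
    return val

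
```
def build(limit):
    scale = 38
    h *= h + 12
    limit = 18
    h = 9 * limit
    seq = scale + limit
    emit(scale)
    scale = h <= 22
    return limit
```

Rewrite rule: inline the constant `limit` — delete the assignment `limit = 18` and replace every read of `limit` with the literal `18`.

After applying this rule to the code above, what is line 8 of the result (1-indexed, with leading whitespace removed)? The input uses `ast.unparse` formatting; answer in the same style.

return 18

Transformed code:
def build(limit):
    scale = 38
    h *= h + 12
    h = 9 * 18
    seq = scale + 18
    emit(scale)
    scale = h <= 22
    return 18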